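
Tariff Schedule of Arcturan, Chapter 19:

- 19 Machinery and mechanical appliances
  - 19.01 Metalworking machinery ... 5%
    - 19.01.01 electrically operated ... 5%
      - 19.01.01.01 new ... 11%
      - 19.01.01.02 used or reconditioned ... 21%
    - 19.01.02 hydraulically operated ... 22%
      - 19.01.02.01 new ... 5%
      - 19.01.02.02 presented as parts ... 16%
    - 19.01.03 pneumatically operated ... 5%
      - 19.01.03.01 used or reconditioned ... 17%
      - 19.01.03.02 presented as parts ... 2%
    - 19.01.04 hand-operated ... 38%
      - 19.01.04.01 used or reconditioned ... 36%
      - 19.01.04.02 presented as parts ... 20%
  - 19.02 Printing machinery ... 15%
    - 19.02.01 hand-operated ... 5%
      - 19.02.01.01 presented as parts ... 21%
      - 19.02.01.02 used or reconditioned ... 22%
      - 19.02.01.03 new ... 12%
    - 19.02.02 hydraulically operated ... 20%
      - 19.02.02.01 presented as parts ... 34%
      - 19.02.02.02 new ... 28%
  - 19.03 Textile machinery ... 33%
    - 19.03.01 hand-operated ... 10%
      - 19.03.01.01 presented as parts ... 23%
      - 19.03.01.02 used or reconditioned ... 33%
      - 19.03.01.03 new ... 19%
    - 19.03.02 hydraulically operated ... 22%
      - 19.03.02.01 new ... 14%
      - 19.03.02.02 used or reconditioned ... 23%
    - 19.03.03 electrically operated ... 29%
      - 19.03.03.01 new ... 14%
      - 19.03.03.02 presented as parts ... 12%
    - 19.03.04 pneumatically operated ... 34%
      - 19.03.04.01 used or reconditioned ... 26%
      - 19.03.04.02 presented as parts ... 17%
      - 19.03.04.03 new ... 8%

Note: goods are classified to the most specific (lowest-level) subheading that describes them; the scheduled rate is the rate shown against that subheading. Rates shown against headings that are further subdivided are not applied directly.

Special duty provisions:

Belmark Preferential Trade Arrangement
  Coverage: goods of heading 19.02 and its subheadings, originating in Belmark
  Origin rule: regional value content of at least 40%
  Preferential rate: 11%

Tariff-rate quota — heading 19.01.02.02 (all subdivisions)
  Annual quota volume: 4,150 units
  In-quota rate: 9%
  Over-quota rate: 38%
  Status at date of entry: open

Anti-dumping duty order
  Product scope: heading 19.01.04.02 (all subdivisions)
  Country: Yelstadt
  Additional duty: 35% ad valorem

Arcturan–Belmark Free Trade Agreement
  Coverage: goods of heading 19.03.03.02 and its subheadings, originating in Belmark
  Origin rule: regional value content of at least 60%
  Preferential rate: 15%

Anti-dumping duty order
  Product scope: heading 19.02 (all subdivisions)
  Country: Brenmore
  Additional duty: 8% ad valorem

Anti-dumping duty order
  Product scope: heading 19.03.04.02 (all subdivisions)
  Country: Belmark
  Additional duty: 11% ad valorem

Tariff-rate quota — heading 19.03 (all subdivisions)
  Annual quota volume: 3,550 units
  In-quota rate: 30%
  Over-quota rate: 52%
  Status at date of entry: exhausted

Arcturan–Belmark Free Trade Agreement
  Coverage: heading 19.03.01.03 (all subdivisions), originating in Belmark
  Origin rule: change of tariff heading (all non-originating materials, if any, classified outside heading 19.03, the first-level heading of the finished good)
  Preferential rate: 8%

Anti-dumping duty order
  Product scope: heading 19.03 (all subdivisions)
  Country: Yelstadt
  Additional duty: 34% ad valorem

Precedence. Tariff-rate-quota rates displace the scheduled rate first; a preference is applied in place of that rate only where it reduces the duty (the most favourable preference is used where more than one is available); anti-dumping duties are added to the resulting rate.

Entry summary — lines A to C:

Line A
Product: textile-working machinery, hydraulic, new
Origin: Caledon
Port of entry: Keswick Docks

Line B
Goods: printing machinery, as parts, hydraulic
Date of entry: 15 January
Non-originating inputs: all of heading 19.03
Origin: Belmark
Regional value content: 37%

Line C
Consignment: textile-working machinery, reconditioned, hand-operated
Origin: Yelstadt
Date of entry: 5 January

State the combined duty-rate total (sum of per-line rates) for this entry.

172%

Line A: textile-working → 19.03; hydraulic → 19.03.02; new → 19.03.02.01. Scheduled 14%. quota on 19.03 exhausted → over-quota 52%. → 52%.
Line B: printing → 19.02; hydraulic → 19.02.02; as parts → 19.02.02.01. Scheduled 34%. Belmark agreement on 19.02: RVC < 40%; Belmark agreement on 19.03.03.02: 19.02.02.01 not covered; Belmark agreement on 19.03.01.03: 19.02.02.01 not covered. → 34%.
Line C: textile-working → 19.03; hand-operated → 19.03.01; reconditioned → 19.03.01.02. Scheduled 33%. quota on 19.03 exhausted → over-quota 52%; anti-dumping (Yelstadt, 19.03): +34%; total 52% + 34% = 86%. → 86%.
Sum: 52% + 34% + 86% = 172%.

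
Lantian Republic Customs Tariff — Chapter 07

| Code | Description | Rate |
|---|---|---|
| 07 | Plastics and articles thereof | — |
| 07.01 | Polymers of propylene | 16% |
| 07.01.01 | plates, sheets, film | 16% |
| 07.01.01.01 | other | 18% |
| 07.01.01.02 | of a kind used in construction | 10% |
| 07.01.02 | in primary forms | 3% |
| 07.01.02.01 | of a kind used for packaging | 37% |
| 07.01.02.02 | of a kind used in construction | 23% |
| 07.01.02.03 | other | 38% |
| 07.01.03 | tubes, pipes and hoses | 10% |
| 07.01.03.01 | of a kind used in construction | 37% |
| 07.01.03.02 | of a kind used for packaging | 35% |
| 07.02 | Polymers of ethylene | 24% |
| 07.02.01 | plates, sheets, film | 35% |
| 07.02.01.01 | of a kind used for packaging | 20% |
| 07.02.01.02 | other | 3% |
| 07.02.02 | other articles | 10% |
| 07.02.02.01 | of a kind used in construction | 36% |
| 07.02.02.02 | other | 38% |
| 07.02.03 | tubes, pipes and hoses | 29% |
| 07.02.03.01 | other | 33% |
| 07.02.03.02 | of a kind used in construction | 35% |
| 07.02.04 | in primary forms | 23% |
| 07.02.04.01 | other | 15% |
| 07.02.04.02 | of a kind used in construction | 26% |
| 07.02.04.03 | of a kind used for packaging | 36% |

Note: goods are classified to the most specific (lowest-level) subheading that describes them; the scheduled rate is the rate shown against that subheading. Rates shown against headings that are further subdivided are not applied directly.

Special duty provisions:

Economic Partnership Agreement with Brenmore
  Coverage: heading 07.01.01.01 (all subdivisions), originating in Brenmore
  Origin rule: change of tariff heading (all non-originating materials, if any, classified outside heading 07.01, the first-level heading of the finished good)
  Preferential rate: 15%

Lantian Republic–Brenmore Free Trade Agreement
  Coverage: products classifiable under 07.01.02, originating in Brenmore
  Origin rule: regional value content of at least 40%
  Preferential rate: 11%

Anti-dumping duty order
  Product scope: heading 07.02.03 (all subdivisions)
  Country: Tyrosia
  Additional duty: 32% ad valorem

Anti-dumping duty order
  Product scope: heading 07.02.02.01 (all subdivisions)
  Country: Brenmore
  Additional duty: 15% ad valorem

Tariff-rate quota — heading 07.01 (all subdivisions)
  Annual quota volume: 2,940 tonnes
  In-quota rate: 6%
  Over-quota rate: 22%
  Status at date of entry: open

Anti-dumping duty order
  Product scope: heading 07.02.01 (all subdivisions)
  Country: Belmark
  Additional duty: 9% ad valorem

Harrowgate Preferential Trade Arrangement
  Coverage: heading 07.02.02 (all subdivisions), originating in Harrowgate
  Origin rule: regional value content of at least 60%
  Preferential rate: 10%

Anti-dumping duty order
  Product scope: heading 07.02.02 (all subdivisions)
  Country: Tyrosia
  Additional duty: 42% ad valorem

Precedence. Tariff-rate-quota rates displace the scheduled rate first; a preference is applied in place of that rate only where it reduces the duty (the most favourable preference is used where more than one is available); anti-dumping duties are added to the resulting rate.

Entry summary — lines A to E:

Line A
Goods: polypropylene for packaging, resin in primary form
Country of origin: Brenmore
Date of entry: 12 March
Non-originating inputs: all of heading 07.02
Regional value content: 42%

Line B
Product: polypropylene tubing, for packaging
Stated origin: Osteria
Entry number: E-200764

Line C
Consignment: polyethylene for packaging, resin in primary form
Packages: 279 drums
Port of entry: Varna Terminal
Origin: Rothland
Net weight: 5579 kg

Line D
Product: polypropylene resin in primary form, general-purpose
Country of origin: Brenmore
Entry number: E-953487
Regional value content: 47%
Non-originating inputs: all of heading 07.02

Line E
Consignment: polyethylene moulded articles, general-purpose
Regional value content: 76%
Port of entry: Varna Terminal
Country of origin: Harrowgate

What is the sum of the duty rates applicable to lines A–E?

64%

Line A: polypropylene → 07.01; resin in primary form → 07.01.02; for packaging → 07.01.02.01. Scheduled 37%. quota on 07.01 open → in-quota 6%; Brenmore agreement on 07.01.01.01: 07.01.02.01 not covered; Brenmore agreement on 07.01.02: RVC ≥ 40% → 11% available; preference 11% not lower than 6% → no reduction. → 6%.
Line B: polypropylene → 07.01; tubing → 07.01.03; for packaging → 07.01.03.02. Scheduled 35%. quota on 07.01 open → in-quota 6%. → 6%.
Line C: polyethylene → 07.02; resin in primary form → 07.02.04; for packaging → 07.02.04.03. Scheduled 36%. No special measure applies. → 36%.
Line D: polypropylene → 07.01; resin in primary form → 07.01.02; general-purpose → 07.01.02.03. Scheduled 38%. quota on 07.01 open → in-quota 6%; Brenmore agreement on 07.01.01.01: 07.01.02.03 not covered; Brenmore agreement on 07.01.02: RVC ≥ 40% → 11% available; preference 11% not lower than 6% → no reduction. → 6%.
Line E: polyethylene → 07.02; moulded articles → 07.02.02; general-purpose → 07.02.02.02. Scheduled 38%. Harrowgate agreement on 07.02.02: RVC ≥ 60% → 10% available; preferential 10%. → 10%.
Sum: 6% + 6% + 36% + 6% + 10% = 64%.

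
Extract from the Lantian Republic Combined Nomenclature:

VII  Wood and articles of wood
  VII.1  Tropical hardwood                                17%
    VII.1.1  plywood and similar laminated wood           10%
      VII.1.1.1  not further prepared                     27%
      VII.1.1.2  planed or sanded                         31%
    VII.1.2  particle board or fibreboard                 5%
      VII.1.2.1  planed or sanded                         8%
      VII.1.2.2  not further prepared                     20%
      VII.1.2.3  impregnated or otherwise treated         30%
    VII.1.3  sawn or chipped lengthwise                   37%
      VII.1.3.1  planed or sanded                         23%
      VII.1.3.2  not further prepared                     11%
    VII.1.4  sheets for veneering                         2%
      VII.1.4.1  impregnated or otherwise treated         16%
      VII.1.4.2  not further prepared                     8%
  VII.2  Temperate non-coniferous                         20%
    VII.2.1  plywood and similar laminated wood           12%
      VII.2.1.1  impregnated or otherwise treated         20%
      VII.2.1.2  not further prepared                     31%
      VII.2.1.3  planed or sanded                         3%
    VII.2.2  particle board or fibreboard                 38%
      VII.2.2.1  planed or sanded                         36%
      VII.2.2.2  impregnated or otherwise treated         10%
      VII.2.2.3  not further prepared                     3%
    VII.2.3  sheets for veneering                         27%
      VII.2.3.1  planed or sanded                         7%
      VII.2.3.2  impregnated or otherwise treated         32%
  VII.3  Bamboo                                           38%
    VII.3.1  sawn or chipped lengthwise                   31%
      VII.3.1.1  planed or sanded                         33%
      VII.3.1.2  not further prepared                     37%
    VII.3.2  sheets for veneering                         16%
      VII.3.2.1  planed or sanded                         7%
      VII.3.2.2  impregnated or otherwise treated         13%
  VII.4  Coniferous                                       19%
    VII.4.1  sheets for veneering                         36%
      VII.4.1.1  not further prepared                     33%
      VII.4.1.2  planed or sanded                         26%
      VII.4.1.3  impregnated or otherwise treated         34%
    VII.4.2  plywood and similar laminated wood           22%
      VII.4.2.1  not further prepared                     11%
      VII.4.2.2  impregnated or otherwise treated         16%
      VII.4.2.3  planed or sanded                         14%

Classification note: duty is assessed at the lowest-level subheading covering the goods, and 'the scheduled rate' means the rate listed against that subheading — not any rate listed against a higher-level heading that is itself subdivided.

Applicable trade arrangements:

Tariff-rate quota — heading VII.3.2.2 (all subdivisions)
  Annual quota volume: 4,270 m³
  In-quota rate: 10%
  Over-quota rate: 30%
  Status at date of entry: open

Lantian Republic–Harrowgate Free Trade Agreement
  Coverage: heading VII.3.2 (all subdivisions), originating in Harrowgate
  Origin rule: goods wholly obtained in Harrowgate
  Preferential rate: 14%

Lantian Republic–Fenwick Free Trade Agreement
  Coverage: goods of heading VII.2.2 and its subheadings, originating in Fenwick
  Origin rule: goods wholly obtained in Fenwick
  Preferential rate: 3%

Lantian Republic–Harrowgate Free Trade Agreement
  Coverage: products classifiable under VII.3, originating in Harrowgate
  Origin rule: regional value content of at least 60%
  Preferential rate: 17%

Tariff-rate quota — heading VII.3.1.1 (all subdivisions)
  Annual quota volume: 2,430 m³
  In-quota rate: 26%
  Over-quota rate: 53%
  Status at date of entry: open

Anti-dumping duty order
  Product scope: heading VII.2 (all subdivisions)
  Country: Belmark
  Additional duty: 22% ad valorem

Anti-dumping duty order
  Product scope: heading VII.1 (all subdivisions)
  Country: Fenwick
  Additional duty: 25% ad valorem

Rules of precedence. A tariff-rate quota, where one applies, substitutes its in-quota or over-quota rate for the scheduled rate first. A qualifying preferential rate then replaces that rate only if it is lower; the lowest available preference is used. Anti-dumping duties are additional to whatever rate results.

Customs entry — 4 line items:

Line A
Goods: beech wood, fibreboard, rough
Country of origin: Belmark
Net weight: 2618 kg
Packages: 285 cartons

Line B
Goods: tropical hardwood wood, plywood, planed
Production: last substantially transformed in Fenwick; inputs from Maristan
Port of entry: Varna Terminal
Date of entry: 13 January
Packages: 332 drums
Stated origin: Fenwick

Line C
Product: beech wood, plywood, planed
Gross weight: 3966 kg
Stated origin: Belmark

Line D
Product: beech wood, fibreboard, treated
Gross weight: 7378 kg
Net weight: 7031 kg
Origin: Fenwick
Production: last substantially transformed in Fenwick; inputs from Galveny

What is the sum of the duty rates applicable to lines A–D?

Line A: beech → VII.2; fibreboard → VII.2.2; rough → VII.2.2.3. Scheduled 3%. anti-dumping (Belmark, VII.2): +22%; total 3% + 22% = 25%. → 25%.
Line B: tropical hardwood → VII.1; plywood → VII.1.1; planed → VII.1.1.2. Scheduled 31%. Fenwick agreement on VII.2.2: VII.1.1.2 not covered; anti-dumping (Fenwick, VII.1): +25%; total 31% + 25% = 56%. → 56%.
Line C: beech → VII.2; plywood → VII.2.1; planed → VII.2.1.3. Scheduled 3%. anti-dumping (Belmark, VII.2): +22%; total 3% + 22% = 25%. → 25%.
Line D: beech → VII.2; fibreboard → VII.2.2; treated → VII.2.2.2. Scheduled 10%. Fenwick agreement on VII.2.2: not wholly obtained. → 10%.
Sum: 25% + 56% + 25% + 10% = 116%.

116%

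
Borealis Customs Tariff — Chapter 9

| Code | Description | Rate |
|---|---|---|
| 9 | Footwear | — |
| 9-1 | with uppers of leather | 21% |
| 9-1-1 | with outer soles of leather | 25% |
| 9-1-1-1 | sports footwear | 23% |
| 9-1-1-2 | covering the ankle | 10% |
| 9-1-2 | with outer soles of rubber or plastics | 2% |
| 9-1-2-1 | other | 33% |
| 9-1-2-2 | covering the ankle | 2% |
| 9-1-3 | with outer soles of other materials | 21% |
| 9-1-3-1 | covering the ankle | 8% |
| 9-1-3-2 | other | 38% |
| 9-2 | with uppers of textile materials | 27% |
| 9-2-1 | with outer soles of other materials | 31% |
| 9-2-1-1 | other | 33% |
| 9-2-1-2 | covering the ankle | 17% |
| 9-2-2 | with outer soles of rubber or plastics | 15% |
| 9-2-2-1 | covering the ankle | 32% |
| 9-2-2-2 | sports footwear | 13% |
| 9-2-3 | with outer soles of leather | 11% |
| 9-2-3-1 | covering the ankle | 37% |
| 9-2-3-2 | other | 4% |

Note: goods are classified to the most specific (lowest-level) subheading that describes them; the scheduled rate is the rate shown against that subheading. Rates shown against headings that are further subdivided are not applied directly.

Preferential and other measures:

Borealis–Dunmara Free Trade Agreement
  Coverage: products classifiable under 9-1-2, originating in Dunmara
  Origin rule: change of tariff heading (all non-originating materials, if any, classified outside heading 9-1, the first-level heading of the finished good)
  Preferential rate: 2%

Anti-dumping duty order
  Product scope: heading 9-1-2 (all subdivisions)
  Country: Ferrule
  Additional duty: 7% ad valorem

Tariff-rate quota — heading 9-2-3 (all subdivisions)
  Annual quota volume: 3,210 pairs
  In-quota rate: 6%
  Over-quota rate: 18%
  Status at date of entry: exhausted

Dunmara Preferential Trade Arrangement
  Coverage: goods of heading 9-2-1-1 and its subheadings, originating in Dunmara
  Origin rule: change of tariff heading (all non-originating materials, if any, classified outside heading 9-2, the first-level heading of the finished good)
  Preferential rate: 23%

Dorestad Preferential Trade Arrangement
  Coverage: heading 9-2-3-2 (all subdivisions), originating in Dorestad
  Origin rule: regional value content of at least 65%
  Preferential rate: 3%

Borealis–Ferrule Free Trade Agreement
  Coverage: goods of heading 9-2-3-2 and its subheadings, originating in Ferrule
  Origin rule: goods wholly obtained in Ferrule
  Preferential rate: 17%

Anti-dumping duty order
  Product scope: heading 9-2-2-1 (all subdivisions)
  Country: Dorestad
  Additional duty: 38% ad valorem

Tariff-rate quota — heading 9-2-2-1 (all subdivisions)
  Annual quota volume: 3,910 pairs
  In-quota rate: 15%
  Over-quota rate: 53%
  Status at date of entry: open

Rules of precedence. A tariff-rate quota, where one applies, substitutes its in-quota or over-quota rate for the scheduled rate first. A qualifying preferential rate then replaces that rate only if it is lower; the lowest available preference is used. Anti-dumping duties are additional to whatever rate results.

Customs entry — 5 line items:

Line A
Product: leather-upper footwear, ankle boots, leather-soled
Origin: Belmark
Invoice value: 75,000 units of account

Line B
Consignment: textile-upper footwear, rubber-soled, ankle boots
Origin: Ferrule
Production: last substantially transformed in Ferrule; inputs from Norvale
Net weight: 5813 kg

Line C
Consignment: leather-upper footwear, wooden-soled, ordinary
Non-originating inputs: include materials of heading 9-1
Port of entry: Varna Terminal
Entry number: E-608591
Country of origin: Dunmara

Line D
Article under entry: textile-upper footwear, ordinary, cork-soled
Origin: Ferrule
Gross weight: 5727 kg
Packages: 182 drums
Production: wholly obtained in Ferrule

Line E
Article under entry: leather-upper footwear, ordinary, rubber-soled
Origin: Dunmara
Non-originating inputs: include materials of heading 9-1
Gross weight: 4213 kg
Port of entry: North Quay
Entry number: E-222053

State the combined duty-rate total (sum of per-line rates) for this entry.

Line A: leather-upper → 9-1; leather-soled → 9-1-1; ankle boots → 9-1-1-2. Scheduled 10%. No special measure applies. → 10%.
Line B: textile-upper → 9-2; rubber-soled → 9-2-2; ankle boots → 9-2-2-1. Scheduled 32%. quota on 9-2-2-1 open → in-quota 15%; Ferrule agreement on 9-2-3-2: 9-2-2-1 not covered. → 15%.
Line C: leather-upper → 9-1; wooden-soled → 9-1-3; ordinary → 9-1-3-2. Scheduled 38%. Dunmara agreement on 9-1-2: 9-1-3-2 not covered; Dunmara agreement on 9-2-1-1: 9-1-3-2 not covered. → 38%.
Line D: textile-upper → 9-2; cork-soled → 9-2-1; ordinary → 9-2-1-1. Scheduled 33%. Ferrule agreement on 9-2-3-2: 9-2-1-1 not covered. → 33%.
Line E: leather-upper → 9-1; rubber-soled → 9-1-2; ordinary → 9-1-2-1. Scheduled 33%. Dunmara agreement on 9-1-2: CTH not met; Dunmara agreement on 9-2-1-1: 9-1-2-1 not covered. → 33%.
Sum: 10% + 15% + 38% + 33% + 33% = 129%.

129%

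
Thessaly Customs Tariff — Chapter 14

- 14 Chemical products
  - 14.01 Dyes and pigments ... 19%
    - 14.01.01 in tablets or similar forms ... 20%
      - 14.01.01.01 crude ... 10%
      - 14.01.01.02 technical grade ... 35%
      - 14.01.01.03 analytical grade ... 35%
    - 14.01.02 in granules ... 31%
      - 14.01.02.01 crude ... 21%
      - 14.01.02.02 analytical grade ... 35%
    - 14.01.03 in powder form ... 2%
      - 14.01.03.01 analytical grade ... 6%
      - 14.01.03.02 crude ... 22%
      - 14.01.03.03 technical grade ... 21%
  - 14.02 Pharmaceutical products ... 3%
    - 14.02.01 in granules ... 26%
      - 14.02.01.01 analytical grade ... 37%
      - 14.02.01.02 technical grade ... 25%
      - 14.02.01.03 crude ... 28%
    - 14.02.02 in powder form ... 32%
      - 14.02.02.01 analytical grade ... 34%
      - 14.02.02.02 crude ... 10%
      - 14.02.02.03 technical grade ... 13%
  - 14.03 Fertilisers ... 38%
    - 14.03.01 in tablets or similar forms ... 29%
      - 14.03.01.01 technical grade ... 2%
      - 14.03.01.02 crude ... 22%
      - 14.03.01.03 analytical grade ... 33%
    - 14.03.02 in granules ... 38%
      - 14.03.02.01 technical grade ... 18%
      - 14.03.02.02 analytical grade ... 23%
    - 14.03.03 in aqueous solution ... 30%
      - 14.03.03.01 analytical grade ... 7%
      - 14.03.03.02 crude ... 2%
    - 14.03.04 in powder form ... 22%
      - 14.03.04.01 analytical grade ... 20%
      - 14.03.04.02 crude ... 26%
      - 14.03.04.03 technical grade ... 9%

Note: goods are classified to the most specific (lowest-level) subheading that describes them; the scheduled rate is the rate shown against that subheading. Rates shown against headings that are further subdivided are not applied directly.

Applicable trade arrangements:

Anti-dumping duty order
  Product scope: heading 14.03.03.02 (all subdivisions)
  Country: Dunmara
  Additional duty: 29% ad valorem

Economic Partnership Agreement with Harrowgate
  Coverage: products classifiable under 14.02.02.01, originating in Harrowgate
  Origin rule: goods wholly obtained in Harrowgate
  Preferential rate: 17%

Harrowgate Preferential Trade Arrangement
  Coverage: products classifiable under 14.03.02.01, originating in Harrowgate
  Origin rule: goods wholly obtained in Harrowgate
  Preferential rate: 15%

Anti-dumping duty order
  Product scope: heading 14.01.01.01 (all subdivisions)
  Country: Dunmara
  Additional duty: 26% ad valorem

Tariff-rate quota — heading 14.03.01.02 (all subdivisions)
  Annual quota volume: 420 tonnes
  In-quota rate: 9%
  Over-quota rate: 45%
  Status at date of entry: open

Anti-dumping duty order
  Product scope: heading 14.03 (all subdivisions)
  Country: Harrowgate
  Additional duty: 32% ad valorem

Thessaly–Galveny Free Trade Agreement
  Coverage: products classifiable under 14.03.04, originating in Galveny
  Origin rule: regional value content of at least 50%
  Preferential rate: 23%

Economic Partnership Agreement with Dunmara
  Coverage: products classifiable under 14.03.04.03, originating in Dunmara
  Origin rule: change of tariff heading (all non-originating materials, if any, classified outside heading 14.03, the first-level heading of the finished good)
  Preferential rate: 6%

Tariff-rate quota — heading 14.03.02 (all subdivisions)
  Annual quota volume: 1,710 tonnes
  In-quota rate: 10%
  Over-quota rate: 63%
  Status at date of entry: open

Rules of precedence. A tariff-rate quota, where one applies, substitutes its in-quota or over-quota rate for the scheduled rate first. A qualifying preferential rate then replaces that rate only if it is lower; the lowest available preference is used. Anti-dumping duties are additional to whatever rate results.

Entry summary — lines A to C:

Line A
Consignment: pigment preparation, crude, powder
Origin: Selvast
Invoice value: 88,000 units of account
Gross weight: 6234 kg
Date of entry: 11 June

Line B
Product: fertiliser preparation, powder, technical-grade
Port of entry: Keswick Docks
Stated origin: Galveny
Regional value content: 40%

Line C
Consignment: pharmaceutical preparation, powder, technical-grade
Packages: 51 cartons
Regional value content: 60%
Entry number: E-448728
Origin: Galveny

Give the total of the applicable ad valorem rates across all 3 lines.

Line A: pigment → 14.01; powder → 14.01.03; crude → 14.01.03.02. Scheduled 22%. No special measure applies. → 22%.
Line B: fertiliser → 14.03; powder → 14.03.04; technical-grade → 14.03.04.03. Scheduled 9%. Galveny agreement on 14.03.04: RVC < 50%. → 9%.
Line C: pharmaceutical → 14.02; powder → 14.02.02; technical-grade → 14.02.02.03. Scheduled 13%. Galveny agreement on 14.03.04: 14.02.02.03 not covered. → 13%.
Sum: 22% + 9% + 13% = 44%.

44%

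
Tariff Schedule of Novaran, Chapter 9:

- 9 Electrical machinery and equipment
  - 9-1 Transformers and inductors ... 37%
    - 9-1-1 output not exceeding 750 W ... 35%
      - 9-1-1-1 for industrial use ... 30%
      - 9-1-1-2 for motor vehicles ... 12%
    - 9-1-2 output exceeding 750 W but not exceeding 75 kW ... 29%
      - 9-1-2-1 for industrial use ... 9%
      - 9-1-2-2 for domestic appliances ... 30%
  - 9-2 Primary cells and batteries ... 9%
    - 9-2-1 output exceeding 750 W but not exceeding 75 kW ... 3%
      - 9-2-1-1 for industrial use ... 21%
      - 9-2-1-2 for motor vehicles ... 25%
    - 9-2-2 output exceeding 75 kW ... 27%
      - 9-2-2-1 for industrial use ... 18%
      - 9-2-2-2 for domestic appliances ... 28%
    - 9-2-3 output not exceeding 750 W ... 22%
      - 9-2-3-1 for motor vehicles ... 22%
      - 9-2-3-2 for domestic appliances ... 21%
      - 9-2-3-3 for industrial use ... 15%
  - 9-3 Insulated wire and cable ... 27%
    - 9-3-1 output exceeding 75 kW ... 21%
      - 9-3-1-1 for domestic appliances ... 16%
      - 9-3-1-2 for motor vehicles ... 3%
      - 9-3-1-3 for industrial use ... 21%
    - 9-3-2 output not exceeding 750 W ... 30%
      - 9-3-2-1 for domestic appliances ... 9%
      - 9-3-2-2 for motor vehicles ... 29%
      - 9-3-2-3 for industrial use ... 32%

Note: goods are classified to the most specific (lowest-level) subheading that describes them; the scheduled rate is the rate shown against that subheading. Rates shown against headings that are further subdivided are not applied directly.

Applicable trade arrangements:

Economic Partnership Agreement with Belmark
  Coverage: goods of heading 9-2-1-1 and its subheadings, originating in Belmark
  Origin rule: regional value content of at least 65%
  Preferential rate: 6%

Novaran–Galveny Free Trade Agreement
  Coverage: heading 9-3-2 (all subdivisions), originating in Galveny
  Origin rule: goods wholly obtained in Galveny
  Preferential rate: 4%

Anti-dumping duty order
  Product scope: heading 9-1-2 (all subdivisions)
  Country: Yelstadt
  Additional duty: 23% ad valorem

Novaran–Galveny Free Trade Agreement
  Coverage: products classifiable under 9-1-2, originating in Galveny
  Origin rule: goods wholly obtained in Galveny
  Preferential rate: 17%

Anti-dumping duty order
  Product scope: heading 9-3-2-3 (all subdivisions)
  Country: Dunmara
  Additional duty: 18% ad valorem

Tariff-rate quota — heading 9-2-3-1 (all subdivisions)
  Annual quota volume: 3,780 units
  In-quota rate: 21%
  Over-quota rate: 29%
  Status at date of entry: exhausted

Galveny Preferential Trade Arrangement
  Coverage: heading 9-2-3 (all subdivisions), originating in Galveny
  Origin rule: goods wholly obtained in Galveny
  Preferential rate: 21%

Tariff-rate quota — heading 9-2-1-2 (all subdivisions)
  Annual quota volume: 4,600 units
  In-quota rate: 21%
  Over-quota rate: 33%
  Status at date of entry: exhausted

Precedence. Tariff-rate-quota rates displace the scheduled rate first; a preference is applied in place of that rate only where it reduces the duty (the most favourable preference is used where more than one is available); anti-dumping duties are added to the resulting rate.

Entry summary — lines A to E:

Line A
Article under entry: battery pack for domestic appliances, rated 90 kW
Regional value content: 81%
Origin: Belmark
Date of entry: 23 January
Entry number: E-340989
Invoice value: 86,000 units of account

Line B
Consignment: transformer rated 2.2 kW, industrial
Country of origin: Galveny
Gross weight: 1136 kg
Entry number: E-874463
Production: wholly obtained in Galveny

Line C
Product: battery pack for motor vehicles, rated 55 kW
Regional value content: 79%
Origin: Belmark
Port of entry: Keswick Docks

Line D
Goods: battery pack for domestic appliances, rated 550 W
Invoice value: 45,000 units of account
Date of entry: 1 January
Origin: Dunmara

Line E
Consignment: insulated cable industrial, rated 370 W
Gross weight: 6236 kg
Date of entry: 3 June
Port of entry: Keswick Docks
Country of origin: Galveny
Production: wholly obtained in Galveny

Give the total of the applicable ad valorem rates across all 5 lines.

Line A: battery pack → 9-2; rated 90 kW → 9-2-2; for domestic appliances → 9-2-2-2. Scheduled 28%. Belmark agreement on 9-2-1-1: 9-2-2-2 not covered. → 28%.
Line B: transformer → 9-1; rated 2.2 kW → 9-1-2; industrial → 9-1-2-1. Scheduled 9%. Galveny agreement on 9-3-2: 9-1-2-1 not covered; Galveny agreement on 9-1-2: wholly obtained → 17% available; Galveny agreement on 9-2-3: 9-1-2-1 not covered; preference 17% not lower than 9% → no reduction. → 9%.
Line C: battery pack → 9-2; rated 55 kW → 9-2-1; for motor vehicles → 9-2-1-2. Scheduled 25%. quota on 9-2-1-2 exhausted → over-quota 33%; Belmark agreement on 9-2-1-1: 9-2-1-2 not covered. → 33%.
Line D: battery pack → 9-2; rated 550 W → 9-2-3; for domestic appliances → 9-2-3-2. Scheduled 21%. No special measure applies. → 21%.
Line E: insulated cable → 9-3; rated 370 W → 9-3-2; industrial → 9-3-2-3. Scheduled 32%. Galveny agreement on 9-3-2: wholly obtained → 4% available; Galveny agreement on 9-1-2: 9-3-2-3 not covered; Galveny agreement on 9-2-3: 9-3-2-3 not covered; preferential 4%. → 4%.
Sum: 28% + 9% + 33% + 21% + 4% = 95%.

95%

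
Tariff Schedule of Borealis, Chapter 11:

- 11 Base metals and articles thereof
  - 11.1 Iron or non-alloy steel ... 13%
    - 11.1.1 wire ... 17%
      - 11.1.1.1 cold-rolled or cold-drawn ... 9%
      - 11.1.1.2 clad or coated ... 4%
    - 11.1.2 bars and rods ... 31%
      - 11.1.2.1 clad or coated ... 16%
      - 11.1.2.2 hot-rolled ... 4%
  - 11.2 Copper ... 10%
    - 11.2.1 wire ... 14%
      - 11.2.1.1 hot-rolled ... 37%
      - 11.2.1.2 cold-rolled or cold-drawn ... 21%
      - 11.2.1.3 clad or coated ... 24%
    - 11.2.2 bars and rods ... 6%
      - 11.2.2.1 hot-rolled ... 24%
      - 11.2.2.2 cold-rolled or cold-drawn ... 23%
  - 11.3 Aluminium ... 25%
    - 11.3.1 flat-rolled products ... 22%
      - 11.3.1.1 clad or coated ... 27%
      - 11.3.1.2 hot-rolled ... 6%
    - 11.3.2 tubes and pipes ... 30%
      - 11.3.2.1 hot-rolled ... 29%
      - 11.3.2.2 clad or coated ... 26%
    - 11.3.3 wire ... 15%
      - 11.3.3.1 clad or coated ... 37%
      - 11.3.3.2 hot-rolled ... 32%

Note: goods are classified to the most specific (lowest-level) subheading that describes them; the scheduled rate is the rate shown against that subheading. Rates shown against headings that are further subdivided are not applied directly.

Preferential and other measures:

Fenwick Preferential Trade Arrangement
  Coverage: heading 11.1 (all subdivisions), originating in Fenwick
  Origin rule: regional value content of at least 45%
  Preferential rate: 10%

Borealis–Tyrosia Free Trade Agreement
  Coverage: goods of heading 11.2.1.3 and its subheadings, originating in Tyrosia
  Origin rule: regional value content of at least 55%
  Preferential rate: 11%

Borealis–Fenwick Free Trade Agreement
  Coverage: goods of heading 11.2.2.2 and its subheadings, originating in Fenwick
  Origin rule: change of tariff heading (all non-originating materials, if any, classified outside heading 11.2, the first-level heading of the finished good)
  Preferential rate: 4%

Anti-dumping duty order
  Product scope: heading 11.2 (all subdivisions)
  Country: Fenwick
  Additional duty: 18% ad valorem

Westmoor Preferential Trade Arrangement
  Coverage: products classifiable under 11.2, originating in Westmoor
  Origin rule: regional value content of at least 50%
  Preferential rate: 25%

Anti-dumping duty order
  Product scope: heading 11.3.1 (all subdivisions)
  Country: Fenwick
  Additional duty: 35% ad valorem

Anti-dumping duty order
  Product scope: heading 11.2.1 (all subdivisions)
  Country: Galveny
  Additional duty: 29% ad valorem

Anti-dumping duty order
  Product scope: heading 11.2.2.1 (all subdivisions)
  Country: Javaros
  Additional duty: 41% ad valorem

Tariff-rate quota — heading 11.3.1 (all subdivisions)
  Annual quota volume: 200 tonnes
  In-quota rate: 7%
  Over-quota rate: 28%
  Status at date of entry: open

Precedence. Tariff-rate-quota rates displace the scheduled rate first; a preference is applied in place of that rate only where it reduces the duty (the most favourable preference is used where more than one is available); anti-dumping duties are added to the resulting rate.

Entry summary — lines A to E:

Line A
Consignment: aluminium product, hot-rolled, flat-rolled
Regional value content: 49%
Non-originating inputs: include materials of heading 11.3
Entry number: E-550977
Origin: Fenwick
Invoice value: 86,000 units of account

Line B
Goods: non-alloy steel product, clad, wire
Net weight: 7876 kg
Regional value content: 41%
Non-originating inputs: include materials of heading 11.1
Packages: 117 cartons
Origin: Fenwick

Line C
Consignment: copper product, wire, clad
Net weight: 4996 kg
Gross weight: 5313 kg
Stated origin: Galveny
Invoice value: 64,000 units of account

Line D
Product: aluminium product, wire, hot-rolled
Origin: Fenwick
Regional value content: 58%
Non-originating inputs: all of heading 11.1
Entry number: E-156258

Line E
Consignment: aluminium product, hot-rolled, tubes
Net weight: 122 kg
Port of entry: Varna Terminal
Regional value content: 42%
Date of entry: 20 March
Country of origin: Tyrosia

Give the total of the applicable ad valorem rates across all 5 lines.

160%

Line A: aluminium → 11.3; flat-rolled → 11.3.1; hot-rolled → 11.3.1.2. Scheduled 6%. quota on 11.3.1 open → in-quota 7%; Fenwick agreement on 11.1: 11.3.1.2 not covered; Fenwick agreement on 11.2.2.2: 11.3.1.2 not covered; anti-dumping (Fenwick, 11.3.1): +35%; total 7% + 35% = 42%. → 42%.
Line B: non-alloy steel → 11.1; wire → 11.1.1; clad → 11.1.1.2. Scheduled 4%. Fenwick agreement on 11.1: RVC < 45%; Fenwick agreement on 11.2.2.2: 11.1.1.2 not covered. → 4%.
Line C: copper → 11.2; wire → 11.2.1; clad → 11.2.1.3. Scheduled 24%. anti-dumping (Galveny, 11.2.1): +29%; total 24% + 29% = 53%. → 53%.
Line D: aluminium → 11.3; wire → 11.3.3; hot-rolled → 11.3.3.2. Scheduled 32%. Fenwick agreement on 11.1: 11.3.3.2 not covered; Fenwick agreement on 11.2.2.2: 11.3.3.2 not covered. → 32%.
Line E: aluminium → 11.3; tubes → 11.3.2; hot-rolled → 11.3.2.1. Scheduled 29%. Tyrosia agreement on 11.2.1.3: 11.3.2.1 not covered. → 29%.
Sum: 42% + 4% + 53% + 32% + 29% = 160%.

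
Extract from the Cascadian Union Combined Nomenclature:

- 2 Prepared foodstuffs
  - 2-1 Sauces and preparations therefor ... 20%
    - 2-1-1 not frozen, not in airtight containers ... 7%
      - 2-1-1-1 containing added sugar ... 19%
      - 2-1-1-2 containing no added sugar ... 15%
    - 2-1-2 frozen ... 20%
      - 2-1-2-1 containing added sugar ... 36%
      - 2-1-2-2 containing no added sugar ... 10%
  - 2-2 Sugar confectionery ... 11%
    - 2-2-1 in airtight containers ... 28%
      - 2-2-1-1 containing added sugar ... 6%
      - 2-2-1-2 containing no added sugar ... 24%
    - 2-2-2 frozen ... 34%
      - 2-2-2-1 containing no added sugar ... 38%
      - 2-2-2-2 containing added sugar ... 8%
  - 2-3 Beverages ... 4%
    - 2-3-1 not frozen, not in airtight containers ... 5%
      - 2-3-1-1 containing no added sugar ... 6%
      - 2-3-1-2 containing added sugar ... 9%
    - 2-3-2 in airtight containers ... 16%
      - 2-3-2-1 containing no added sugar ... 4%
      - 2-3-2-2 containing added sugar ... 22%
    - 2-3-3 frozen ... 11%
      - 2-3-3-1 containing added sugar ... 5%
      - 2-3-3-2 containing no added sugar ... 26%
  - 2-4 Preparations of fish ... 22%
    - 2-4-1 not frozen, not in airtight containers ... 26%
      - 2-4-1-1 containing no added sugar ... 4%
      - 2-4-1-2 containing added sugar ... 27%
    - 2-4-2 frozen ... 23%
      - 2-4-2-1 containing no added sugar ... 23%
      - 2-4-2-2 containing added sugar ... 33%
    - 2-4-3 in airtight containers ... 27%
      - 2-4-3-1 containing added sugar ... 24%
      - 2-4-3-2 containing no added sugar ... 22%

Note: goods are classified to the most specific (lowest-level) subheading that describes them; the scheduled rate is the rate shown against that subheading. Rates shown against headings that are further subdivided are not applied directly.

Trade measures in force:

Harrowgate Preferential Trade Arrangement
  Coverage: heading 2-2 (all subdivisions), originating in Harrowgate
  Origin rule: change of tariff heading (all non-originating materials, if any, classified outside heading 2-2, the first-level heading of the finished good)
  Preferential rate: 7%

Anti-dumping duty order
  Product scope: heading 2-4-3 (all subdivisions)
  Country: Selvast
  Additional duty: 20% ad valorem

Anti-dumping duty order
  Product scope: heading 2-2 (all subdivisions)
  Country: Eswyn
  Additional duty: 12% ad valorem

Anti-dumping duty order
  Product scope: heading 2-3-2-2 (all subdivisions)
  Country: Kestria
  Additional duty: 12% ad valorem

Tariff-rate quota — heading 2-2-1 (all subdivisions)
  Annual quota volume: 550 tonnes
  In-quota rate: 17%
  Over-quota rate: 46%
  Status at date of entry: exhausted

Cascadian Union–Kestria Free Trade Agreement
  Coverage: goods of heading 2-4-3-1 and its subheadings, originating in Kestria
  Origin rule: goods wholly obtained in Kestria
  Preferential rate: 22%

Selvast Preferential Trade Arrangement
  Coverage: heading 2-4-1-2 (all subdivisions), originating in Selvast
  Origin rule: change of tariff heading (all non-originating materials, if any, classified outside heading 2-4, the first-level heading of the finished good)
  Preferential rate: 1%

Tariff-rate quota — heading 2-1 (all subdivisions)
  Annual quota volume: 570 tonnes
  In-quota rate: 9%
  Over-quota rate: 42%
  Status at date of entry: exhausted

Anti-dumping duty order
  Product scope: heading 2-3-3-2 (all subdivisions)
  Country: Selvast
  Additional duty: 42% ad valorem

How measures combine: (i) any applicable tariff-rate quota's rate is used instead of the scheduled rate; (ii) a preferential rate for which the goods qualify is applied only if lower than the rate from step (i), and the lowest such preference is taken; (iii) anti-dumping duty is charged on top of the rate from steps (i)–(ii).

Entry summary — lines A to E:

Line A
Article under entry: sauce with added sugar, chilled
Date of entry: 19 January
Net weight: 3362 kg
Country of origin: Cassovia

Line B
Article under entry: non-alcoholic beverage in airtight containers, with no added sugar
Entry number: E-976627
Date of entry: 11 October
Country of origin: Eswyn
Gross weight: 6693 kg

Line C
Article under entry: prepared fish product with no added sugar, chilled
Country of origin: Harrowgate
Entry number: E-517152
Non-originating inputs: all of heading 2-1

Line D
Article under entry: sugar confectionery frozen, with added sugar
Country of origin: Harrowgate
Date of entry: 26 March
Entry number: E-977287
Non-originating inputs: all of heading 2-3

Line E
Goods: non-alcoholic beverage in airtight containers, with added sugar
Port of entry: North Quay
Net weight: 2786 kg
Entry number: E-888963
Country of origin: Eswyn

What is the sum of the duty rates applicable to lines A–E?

Line A: sauce → 2-1; chilled → 2-1-1; with added sugar → 2-1-1-1. Scheduled 19%. quota on 2-1 exhausted → over-quota 42%. → 42%.
Line B: non-alcoholic beverage → 2-3; in airtight containers → 2-3-2; with no added sugar → 2-3-2-1. Scheduled 4%. No special measure applies. → 4%.
Line C: prepared fish product → 2-4; chilled → 2-4-1; with no added sugar → 2-4-1-1. Scheduled 4%. Harrowgate agreement on 2-2: 2-4-1-1 not covered. → 4%.
Line D: sugar confectionery → 2-2; frozen → 2-2-2; with added sugar → 2-2-2-2. Scheduled 8%. Harrowgate agreement on 2-2: CTH met → 7% available; preferential 7%. → 7%.
Line E: non-alcoholic beverage → 2-3; in airtight containers → 2-3-2; with added sugar → 2-3-2-2. Scheduled 22%. No special measure applies. → 22%.
Sum: 42% + 4% + 4% + 7% + 22% = 79%.

79%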